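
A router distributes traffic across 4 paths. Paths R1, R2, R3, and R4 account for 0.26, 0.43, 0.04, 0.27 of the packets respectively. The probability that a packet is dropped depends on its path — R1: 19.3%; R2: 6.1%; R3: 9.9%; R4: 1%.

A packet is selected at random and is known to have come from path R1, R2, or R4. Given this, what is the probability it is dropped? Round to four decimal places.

Let S = {R1, R2, R4}.
P(S) = 0.26 + 0.43 + 0.27 = 0.96.
P(L ∩ S) = 0.193·0.26 + 0.061·0.43 + 0.01·0.27 = 0.05018 + 0.02623 + 0.0027 = 0.07911.
P(L | S) = 0.07911 / 0.96 = 0.082406…

P(L|S) ≈ 0.0824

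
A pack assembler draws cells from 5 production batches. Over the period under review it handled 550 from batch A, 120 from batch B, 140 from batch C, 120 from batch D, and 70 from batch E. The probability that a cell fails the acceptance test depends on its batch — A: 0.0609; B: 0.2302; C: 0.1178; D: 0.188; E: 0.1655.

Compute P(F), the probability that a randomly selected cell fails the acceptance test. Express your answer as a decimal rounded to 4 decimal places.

0.1118

Total: 550 + 120 + 140 + 120 + 70 = 1000.
P(A) = 550/1000 = 0.55. P(B) = 120/1000 = 0.12. P(C) = 140/1000 = 0.14. P(D) = 120/1000 = 0.12. P(E) = 70/1000 = 0.07.
Summing over the partition,
P(F) = P(F|A)·P(A) + P(F|B)·P(B) + P(F|C)·P(C) + P(F|D)·P(D) + P(F|E)·P(E)
      = 0.0609·0.55 + 0.2302·0.12 + 0.1178·0.14 + 0.188·0.12 + 0.1655·0.07
      = 0.033495 + 0.027624 + 0.016492 + 0.02256 + 0.011585 = 0.111756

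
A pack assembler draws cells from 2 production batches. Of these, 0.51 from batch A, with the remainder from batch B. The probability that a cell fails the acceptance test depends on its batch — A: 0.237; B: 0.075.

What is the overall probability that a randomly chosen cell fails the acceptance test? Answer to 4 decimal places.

P(F) ≈ 0.1576

P(B) = 1 − (0.51) = 0.49.
P(F) = P(F|A)·P(A) + P(F|B)·P(B)
      = 0.237·0.51 + 0.075·0.49
      = 0.12087 + 0.03675 = 0.15762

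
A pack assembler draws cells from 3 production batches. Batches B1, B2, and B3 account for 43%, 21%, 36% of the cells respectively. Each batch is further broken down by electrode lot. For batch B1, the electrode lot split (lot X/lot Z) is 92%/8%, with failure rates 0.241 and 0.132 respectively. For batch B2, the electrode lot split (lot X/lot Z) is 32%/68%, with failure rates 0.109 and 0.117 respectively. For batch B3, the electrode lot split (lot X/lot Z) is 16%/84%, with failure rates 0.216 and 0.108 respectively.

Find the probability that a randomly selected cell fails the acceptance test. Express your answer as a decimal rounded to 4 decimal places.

P(F|B1) = 0.92·0.241 + 0.08·0.132 = 0.22172 + 0.01056 = 0.23228
P(F|B2) = 0.32·0.109 + 0.68·0.117 = 0.03488 + 0.07956 = 0.11444
P(F|B3) = 0.16·0.216 + 0.84·0.108 = 0.03456 + 0.09072 = 0.12528
By total probability over the outer partition,
P(F) = 0.43·0.23228 + 0.21·0.11444 + 0.36·0.12528
      = 0.0998804 + 0.0240324 + 0.0451008 = 0.1690136

P(F) ≈ 0.1690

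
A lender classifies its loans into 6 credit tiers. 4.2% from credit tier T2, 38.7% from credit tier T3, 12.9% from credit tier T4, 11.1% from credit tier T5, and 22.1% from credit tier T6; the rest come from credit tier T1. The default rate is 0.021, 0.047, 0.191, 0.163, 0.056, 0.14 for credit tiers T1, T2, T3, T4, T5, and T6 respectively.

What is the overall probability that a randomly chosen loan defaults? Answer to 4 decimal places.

P(T1) = 1 − (0.042 + 0.387 + 0.129 + 0.111 + 0.221) = 0.11.
Using total probability over the partition,
P(D) = P(D|T1)·P(T1) + P(D|T2)·P(T2) + P(D|T3)·P(T3) + P(D|T4)·P(T4) + P(D|T5)·P(T5) + P(D|T6)·P(T6)
      = 0.021·0.11 + 0.047·0.042 + 0.191·0.387 + 0.163·0.129 + 0.056·0.111 + 0.14·0.221
      = 0.00231 + 0.001974 + 0.073917 + 0.021027 + 0.006216 + 0.03094 = 0.136384

0.1364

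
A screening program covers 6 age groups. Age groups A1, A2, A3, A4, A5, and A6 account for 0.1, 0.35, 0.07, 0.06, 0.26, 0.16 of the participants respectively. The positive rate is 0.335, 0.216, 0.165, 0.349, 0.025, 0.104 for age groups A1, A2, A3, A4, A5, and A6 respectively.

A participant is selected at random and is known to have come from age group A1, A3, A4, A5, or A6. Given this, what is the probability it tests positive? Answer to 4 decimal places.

0.1371

Let S = {A1, A3, A4, A5, A6}.
P(S) = 0.1 + 0.07 + 0.06 + 0.26 + 0.16 = 0.65.
P(T ∩ S) = 0.335·0.1 + 0.165·0.07 + 0.349·0.06 + 0.025·0.26 + 0.104·0.16 = 0.0335 + 0.01155 + 0.02094 + 0.0065 + 0.01664 = 0.08913.
P(T | S) = 0.08913 / 0.65 = 0.137123…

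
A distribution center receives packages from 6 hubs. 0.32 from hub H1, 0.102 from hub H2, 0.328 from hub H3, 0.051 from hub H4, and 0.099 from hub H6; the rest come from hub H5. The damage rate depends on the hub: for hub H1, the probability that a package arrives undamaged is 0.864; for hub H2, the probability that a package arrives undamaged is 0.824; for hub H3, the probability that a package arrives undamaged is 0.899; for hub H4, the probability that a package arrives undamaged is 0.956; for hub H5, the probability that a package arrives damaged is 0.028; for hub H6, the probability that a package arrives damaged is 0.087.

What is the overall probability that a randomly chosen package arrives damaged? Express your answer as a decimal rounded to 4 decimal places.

P(H5) = 1 − (0.32 + 0.102 + 0.328 + 0.051 + 0.099) = 0.1.
P(D|H1) = 1 − 0.864 = 0.136.
P(D|H2) = 1 − 0.824 = 0.176.
P(D|H3) = 1 − 0.899 = 0.101.
P(D|H4) = 1 − 0.956 = 0.044.
By the law of total probability,
P(D) = P(D|H1)·P(H1) + P(D|H2)·P(H2) + P(D|H3)·P(H3) + P(D|H4)·P(H4) + P(D|H5)·P(H5) + P(D|H6)·P(H6)
      = 0.136·0.32 + 0.176·0.102 + 0.101·0.328 + 0.044·0.051 + 0.028·0.1 + 0.087·0.099
      = 0.04352 + 0.017952 + 0.033128 + 0.002244 + 0.0028 + 0.008613 = 0.108257

P(D) ≈ 0.1083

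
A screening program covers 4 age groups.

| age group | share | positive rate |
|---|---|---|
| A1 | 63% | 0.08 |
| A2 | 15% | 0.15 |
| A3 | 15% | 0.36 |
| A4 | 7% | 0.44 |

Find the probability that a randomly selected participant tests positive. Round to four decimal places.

0.1577

P(T) = P(T|A1)·P(A1) + P(T|A2)·P(A2) + P(T|A3)·P(A3) + P(T|A4)·P(A4)
      = 0.08·0.63 + 0.15·0.15 + 0.36·0.15 + 0.44·0.07
      = 0.0504 + 0.0225 + 0.054 + 0.0308 = 0.1577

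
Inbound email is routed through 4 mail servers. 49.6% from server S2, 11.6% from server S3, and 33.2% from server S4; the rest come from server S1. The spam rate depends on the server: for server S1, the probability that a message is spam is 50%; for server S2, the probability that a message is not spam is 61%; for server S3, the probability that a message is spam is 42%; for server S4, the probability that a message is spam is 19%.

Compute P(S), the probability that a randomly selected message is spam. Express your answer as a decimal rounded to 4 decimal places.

P(S1) = 1 − (0.496 + 0.116 + 0.332) = 0.056.
P(S|S2) = 1 − 0.61 = 0.39.
By the law of total probability,
P(S) = P(S|S1)·P(S1) + P(S|S2)·P(S2) + P(S|S3)·P(S3) + P(S|S4)·P(S4)
      = 0.5·0.056 + 0.39·0.496 + 0.42·0.116 + 0.19·0.332
      = 0.028 + 0.19344 + 0.04872 + 0.06308 = 0.33324

0.3332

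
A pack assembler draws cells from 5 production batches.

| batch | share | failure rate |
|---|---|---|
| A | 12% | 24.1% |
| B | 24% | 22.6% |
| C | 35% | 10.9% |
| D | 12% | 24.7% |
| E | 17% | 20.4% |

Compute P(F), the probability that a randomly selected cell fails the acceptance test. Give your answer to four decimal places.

P(F) = P(F|A)·P(A) + P(F|B)·P(B) + P(F|C)·P(C) + P(F|D)·P(D) + P(F|E)·P(E)
      = 0.241·0.12 + 0.226·0.24 + 0.109·0.35 + 0.247·0.12 + 0.204·0.17
      = 0.02892 + 0.05424 + 0.03815 + 0.02964 + 0.03468 = 0.18563

P(F) ≈ 0.1856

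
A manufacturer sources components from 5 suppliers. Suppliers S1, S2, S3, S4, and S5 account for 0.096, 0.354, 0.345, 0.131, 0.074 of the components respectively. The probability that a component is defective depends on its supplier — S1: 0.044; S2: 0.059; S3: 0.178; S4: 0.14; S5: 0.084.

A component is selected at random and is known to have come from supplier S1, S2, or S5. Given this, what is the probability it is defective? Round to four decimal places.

Let S = {S1, S2, S5}.
P(S) = 0.096 + 0.354 + 0.074 = 0.524.
P(D ∩ S) = 0.044·0.096 + 0.059·0.354 + 0.084·0.074 = 0.004224 + 0.020886 + 0.006216 = 0.031326.
P(D | S) = 0.031326 / 0.524 = 0.059782…

P(D|S) ≈ 0.0598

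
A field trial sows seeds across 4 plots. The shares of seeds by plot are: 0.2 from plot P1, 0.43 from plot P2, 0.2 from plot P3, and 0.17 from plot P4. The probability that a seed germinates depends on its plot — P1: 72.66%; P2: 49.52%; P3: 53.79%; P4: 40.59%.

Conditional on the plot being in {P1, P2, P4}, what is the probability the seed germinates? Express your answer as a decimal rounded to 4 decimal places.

Let S = {P1, P2, P4}.
P(S) = 0.2 + 0.43 + 0.17 = 0.8.
P(G ∩ S) = 0.7266·0.2 + 0.4952·0.43 + 0.4059·0.17 = 0.14532 + 0.212936 + 0.069003 = 0.427259.
P(G | S) = 0.427259 / 0.8 = 0.534074…

0.5341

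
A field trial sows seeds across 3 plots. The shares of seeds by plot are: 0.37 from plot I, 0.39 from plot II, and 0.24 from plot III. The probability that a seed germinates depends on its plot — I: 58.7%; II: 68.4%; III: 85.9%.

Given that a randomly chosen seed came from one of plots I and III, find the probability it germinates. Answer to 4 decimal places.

Let S = {I, III}.
P(S) = 0.37 + 0.24 = 0.61.
P(G ∩ S) = 0.587·0.37 + 0.859·0.24 = 0.21719 + 0.20616 = 0.42335.
P(G | S) = 0.42335 / 0.61 = 0.694016…

0.6940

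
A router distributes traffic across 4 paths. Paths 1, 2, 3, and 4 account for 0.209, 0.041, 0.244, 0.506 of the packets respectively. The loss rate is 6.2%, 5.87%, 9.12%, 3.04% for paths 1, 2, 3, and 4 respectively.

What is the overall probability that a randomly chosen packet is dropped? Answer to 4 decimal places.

P(L) ≈ 0.0530

P(L) = P(L|1)·P(1) + P(L|2)·P(2) + P(L|3)·P(3) + P(L|4)·P(4)
      = 0.062·0.209 + 0.0587·0.041 + 0.0912·0.244 + 0.0304·0.506
      = 0.012958 + 0.0024067 + 0.0222528 + 0.0153824 = 0.0529999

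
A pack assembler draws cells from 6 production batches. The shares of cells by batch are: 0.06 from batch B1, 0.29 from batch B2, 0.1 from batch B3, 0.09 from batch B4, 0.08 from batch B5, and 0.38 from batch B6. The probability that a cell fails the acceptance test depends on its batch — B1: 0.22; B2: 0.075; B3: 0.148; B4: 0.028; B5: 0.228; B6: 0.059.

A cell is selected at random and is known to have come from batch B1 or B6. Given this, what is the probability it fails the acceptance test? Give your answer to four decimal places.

P(F|S) ≈ 0.0810

Let S = {B1, B6}.
P(S) = 0.06 + 0.38 = 0.44.
P(F ∩ S) = 0.22·0.06 + 0.059·0.38 = 0.0132 + 0.02242 = 0.03562.
P(F | S) = 0.03562 / 0.44 = 0.080955…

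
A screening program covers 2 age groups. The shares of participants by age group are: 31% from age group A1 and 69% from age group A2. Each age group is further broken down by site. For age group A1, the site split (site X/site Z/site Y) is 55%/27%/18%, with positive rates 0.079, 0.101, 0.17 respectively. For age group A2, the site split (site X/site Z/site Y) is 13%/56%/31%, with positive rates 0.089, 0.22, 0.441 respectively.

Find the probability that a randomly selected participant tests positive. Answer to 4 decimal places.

P(T|A1) = 0.55·0.079 + 0.27·0.101 + 0.18·0.17 = 0.04345 + 0.02727 + 0.0306 = 0.10132
P(T|A2) = 0.13·0.089 + 0.56·0.22 + 0.31·0.441 = 0.01157 + 0.1232 + 0.13671 = 0.27148
By total probability over the outer partition,
P(T) = 0.31·0.10132 + 0.69·0.27148
      = 0.0314092 + 0.1873212 = 0.2187304

P(T) ≈ 0.2187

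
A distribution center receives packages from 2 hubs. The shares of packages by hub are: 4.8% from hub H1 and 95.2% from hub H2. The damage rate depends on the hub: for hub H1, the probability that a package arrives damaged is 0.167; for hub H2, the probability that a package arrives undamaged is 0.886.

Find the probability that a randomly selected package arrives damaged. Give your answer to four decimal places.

P(D) ≈ 0.1165

P(D|H2) = 1 − 0.886 = 0.114.
Summing over the partition,
P(D) = P(D|H1)·P(H1) + P(D|H2)·P(H2)
      = 0.167·0.048 + 0.114·0.952
      = 0.008016 + 0.108528 = 0.116544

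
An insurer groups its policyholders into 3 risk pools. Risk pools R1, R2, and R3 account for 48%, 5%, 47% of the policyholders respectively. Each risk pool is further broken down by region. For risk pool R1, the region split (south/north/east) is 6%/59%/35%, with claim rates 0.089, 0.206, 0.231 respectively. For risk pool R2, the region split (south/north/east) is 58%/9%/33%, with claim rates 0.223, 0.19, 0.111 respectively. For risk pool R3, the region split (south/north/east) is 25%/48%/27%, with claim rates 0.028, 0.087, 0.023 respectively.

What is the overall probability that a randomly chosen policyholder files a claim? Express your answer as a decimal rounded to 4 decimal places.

0.1347

P(C|R1) = 0.06·0.089 + 0.59·0.206 + 0.35·0.231 = 0.00534 + 0.12154 + 0.08085 = 0.20773
P(C|R2) = 0.58·0.223 + 0.09·0.19 + 0.33·0.111 = 0.12934 + 0.0171 + 0.03663 = 0.18307
P(C|R3) = 0.25·0.028 + 0.48·0.087 + 0.27·0.023 = 0.007 + 0.04176 + 0.00621 = 0.05497
Then overall,
P(C) = 0.48·0.20773 + 0.05·0.18307 + 0.47·0.05497
      = 0.0997104 + 0.0091535 + 0.0258359 = 0.1346998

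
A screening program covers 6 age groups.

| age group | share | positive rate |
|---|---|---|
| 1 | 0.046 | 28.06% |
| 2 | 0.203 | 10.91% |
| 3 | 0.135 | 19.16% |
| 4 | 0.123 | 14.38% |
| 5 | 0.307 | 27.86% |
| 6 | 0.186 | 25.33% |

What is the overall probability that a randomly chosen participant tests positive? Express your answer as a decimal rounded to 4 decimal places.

0.2113

P(T) = P(T|1)·P(1) + P(T|2)·P(2) + P(T|3)·P(3) + P(T|4)·P(4) + P(T|5)·P(5) + P(T|6)·P(6)
      = 0.2806·0.046 + 0.1091·0.203 + 0.1916·0.135 + 0.1438·0.123 + 0.2786·0.307 + 0.2533·0.186
      = 0.0129076 + 0.0221473 + 0.025866 + 0.0176874 + 0.0855302 + 0.0471138 = 0.2112523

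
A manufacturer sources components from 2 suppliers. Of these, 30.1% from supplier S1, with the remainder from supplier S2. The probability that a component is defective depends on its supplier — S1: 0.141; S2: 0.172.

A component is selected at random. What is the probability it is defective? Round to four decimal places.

0.1627

P(S2) = 1 − (0.301) = 0.699.
Using total probability over the partition,
P(D) = P(D|S1)·P(S1) + P(D|S2)·P(S2)
      = 0.141·0.301 + 0.172·0.699
      = 0.042441 + 0.120228 = 0.162669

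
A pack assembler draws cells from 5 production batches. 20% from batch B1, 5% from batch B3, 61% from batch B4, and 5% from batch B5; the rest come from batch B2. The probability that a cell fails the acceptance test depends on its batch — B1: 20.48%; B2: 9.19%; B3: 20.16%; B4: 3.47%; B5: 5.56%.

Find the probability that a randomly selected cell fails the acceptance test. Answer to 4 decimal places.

P(B2) = 1 − (0.2 + 0.05 + 0.61 + 0.05) = 0.09.
Summing over the partition,
P(F) = P(F|B1)·P(B1) + P(F|B2)·P(B2) + P(F|B3)·P(B3) + P(F|B4)·P(B4) + P(F|B5)·P(B5)
      = 0.2048·0.2 + 0.0919·0.09 + 0.2016·0.05 + 0.0347·0.61 + 0.0556·0.05
      = 0.04096 + 0.008271 + 0.01008 + 0.021167 + 0.00278 = 0.083258

0.0833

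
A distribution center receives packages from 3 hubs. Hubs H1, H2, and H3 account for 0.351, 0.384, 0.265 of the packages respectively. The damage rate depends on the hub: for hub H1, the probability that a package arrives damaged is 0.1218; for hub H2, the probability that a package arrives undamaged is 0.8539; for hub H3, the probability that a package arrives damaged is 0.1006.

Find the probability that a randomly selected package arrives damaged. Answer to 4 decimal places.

P(D) ≈ 0.1255

P(D|H2) = 1 − 0.8539 = 0.1461.
Summing over the partition,
P(D) = P(D|H1)·P(H1) + P(D|H2)·P(H2) + P(D|H3)·P(H3)
      = 0.1218·0.351 + 0.1461·0.384 + 0.1006·0.265
      = 0.0427518 + 0.0561024 + 0.026659 = 0.1255132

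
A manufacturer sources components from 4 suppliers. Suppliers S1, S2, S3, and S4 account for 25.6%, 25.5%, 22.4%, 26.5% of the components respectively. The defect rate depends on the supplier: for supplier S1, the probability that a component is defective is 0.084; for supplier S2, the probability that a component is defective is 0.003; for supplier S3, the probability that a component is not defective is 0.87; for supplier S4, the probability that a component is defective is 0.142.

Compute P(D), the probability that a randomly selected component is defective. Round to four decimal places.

P(D|S3) = 1 − 0.87 = 0.13.
P(D) = P(D|S1)·P(S1) + P(D|S2)·P(S2) + P(D|S3)·P(S3) + P(D|S4)·P(S4)
      = 0.084·0.256 + 0.003·0.255 + 0.13·0.224 + 0.142·0.265
      = 0.021504 + 0.000765 + 0.02912 + 0.03763 = 0.089019

P(D) ≈ 0.0890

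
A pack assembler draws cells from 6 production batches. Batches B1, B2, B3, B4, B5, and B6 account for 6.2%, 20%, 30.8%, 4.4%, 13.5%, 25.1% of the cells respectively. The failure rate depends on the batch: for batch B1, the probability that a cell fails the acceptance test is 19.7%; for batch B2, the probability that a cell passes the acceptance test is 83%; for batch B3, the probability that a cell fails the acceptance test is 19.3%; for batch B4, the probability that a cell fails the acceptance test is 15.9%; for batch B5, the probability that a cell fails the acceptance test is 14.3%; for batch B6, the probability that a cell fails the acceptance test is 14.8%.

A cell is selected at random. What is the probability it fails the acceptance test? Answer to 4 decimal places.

P(F|B2) = 1 − 0.83 = 0.17.
P(F) = P(F|B1)·P(B1) + P(F|B2)·P(B2) + P(F|B3)·P(B3) + P(F|B4)·P(B4) + P(F|B5)·P(B5) + P(F|B6)·P(B6)
      = 0.197·0.062 + 0.17·0.2 + 0.193·0.308 + 0.159·0.044 + 0.143·0.135 + 0.148·0.251
      = 0.012214 + 0.034 + 0.059444 + 0.006996 + 0.019305 + 0.037148 = 0.169107

0.1691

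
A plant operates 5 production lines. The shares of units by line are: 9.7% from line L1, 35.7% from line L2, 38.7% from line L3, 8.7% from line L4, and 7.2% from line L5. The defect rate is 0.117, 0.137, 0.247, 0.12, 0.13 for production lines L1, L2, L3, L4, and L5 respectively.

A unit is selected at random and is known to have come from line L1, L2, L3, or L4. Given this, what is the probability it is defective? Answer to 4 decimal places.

P(D|S) ≈ 0.1792

Let S = {L1, L2, L3, L4}.
P(S) = 0.097 + 0.357 + 0.387 + 0.087 = 0.928.
P(D ∩ S) = 0.117·0.097 + 0.137·0.357 + 0.247·0.387 + 0.12·0.087 = 0.011349 + 0.048909 + 0.095589 + 0.01044 = 0.166287.
P(D | S) = 0.166287 / 0.928 = 0.179189…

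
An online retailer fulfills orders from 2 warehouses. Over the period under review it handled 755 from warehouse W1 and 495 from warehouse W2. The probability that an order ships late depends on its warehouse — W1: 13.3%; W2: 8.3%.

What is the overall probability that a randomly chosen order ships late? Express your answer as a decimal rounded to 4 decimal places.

0.1132

Total: 755 + 495 = 1250.
P(W1) = 755/1250 = 0.604. P(W2) = 495/1250 = 0.396.
By the law of total probability,
P(L) = P(L|W1)·P(W1) + P(L|W2)·P(W2)
      = 0.133·0.604 + 0.083·0.396
      = 0.080332 + 0.032868 = 0.1132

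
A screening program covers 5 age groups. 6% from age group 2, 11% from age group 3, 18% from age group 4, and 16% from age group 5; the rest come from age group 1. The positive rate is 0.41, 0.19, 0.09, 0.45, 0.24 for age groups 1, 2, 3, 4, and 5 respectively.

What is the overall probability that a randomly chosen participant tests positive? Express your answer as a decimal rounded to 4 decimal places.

P(1) = 1 − (0.06 + 0.11 + 0.18 + 0.16) = 0.49.
Using total probability over the partition,
P(T) = P(T|1)·P(1) + P(T|2)·P(2) + P(T|3)·P(3) + P(T|4)·P(4) + P(T|5)·P(5)
      = 0.41·0.49 + 0.19·0.06 + 0.09·0.11 + 0.45·0.18 + 0.24·0.16
      = 0.2009 + 0.0114 + 0.0099 + 0.081 + 0.0384 = 0.3416

P(T) ≈ 0.3416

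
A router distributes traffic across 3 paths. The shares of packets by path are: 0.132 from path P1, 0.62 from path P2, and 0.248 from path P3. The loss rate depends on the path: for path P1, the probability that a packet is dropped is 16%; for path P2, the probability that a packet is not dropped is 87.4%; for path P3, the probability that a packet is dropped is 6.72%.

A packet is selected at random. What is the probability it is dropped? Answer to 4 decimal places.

P(L) ≈ 0.1159

P(L|P2) = 1 − 0.874 = 0.126.
By the law of total probability,
P(L) = P(L|P1)·P(P1) + P(L|P2)·P(P2) + P(L|P3)·P(P3)
      = 0.16·0.132 + 0.126·0.62 + 0.0672·0.248
      = 0.02112 + 0.07812 + 0.0166656 = 0.1159056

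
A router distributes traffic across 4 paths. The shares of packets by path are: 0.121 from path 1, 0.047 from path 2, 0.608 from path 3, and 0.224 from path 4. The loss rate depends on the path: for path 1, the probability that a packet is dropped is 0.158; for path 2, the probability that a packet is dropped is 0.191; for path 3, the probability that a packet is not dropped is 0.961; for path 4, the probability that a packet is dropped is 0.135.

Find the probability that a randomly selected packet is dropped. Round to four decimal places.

P(L) ≈ 0.0820

P(L|3) = 1 − 0.961 = 0.039.
P(L) = P(L|1)·P(1) + P(L|2)·P(2) + P(L|3)·P(3) + P(L|4)·P(4)
      = 0.158·0.121 + 0.191·0.047 + 0.039·0.608 + 0.135·0.224
      = 0.019118 + 0.008977 + 0.023712 + 0.03024 = 0.082047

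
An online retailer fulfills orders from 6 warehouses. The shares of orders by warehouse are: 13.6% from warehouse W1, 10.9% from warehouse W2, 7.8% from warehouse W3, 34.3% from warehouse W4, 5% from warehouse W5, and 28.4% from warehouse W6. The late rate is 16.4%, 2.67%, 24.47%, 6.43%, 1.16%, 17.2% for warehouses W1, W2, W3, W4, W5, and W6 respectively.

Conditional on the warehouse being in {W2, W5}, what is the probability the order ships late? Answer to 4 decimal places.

P(L|S) ≈ 0.0220

Let S = {W2, W5}.
P(S) = 0.109 + 0.05 = 0.159.
P(L ∩ S) = 0.0267·0.109 + 0.0116·0.05 = 0.0029103 + 0.00058 = 0.0034903.
P(L | S) = 0.0034903 / 0.159 = 0.021952…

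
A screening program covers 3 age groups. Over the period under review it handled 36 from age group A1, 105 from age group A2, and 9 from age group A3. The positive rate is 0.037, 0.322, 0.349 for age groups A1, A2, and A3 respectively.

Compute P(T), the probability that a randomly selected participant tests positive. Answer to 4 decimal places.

P(T) ≈ 0.2552

Total: 36 + 105 + 9 = 150.
P(A1) = 36/150 = 0.24. P(A2) = 105/150 = 0.7. P(A3) = 9/150 = 0.06.
Using total probability over the partition,
P(T) = P(T|A1)·P(A1) + P(T|A2)·P(A2) + P(T|A3)·P(A3)
      = 0.037·0.24 + 0.322·0.7 + 0.349·0.06
      = 0.00888 + 0.2254 + 0.02094 = 0.25522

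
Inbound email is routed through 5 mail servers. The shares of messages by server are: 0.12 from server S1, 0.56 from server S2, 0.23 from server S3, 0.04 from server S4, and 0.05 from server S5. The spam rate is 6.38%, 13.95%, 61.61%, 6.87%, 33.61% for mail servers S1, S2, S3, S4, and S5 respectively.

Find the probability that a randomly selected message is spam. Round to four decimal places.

Summing over the partition,
P(S) = P(S|S1)·P(S1) + P(S|S2)·P(S2) + P(S|S3)·P(S3) + P(S|S4)·P(S4) + P(S|S5)·P(S5)
      = 0.0638·0.12 + 0.1395·0.56 + 0.6161·0.23 + 0.0687·0.04 + 0.3361·0.05
      = 0.007656 + 0.07812 + 0.141703 + 0.002748 + 0.016805 = 0.247032

P(S) ≈ 0.2470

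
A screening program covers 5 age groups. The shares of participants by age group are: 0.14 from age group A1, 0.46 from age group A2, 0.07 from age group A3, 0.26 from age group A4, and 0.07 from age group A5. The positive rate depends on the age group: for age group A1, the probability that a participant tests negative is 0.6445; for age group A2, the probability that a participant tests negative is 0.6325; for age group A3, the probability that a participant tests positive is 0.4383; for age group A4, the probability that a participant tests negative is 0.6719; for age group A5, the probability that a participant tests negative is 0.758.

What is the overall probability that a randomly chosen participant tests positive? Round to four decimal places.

P(T|A1) = 1 − 0.6445 = 0.3555.
P(T|A2) = 1 − 0.6325 = 0.3675.
P(T|A4) = 1 − 0.6719 = 0.3281.
P(T|A5) = 1 − 0.758 = 0.242.
Summing over the partition,
P(T) = P(T|A1)·P(A1) + P(T|A2)·P(A2) + P(T|A3)·P(A3) + P(T|A4)·P(A4) + P(T|A5)·P(A5)
      = 0.3555·0.14 + 0.3675·0.46 + 0.4383·0.07 + 0.3281·0.26 + 0.242·0.07
      = 0.04977 + 0.16905 + 0.030681 + 0.085306 + 0.01694 = 0.351747

P(T) ≈ 0.3517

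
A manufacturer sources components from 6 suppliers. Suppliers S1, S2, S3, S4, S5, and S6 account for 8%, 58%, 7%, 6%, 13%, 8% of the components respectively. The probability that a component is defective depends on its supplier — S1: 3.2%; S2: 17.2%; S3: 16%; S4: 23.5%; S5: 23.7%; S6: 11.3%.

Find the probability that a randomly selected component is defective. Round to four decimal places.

P(D) ≈ 0.1675

P(D) = P(D|S1)·P(S1) + P(D|S2)·P(S2) + P(D|S3)·P(S3) + P(D|S4)·P(S4) + P(D|S5)·P(S5) + P(D|S6)·P(S6)
      = 0.032·0.08 + 0.172·0.58 + 0.16·0.07 + 0.235·0.06 + 0.237·0.13 + 0.113·0.08
      = 0.00256 + 0.09976 + 0.0112 + 0.0141 + 0.03081 + 0.00904 = 0.16747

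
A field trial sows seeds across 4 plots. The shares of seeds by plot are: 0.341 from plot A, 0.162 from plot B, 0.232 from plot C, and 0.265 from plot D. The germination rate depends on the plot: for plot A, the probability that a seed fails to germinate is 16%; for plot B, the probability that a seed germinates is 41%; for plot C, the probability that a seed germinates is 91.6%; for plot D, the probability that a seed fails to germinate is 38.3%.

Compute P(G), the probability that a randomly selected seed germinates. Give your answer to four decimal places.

P(G|A) = 1 − 0.16 = 0.84.
P(G|D) = 1 − 0.383 = 0.617.
P(G) = P(G|A)·P(A) + P(G|B)·P(B) + P(G|C)·P(C) + P(G|D)·P(D)
      = 0.84·0.341 + 0.41·0.162 + 0.916·0.232 + 0.617·0.265
      = 0.28644 + 0.06642 + 0.212512 + 0.163505 = 0.728877

0.7289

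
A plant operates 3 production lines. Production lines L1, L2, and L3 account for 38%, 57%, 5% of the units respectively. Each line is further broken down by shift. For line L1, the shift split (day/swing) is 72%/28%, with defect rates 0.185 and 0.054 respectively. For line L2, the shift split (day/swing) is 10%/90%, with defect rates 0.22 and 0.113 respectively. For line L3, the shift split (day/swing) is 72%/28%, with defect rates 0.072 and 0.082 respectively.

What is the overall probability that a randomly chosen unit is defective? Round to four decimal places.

P(D|L1) = 0.72·0.185 + 0.28·0.054 = 0.1332 + 0.01512 = 0.14832
P(D|L2) = 0.1·0.22 + 0.9·0.113 = 0.022 + 0.1017 = 0.1237
P(D|L3) = 0.72·0.072 + 0.28·0.082 = 0.05184 + 0.02296 = 0.0748
Then overall,
P(D) = 0.38·0.14832 + 0.57·0.1237 + 0.05·0.0748
      = 0.0563616 + 0.070509 + 0.00374 = 0.1306106

P(D) ≈ 0.1306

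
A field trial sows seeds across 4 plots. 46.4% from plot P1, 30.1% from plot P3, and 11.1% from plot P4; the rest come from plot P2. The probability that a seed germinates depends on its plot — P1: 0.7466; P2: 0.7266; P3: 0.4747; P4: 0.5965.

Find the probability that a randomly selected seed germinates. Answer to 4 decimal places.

P(P2) = 1 − (0.464 + 0.301 + 0.111) = 0.124.
By the law of total probability,
P(G) = P(G|P1)·P(P1) + P(G|P2)·P(P2) + P(G|P3)·P(P3) + P(G|P4)·P(P4)
      = 0.7466·0.464 + 0.7266·0.124 + 0.4747·0.301 + 0.5965·0.111
      = 0.3464224 + 0.0900984 + 0.1428847 + 0.0662115 = 0.645617

0.6456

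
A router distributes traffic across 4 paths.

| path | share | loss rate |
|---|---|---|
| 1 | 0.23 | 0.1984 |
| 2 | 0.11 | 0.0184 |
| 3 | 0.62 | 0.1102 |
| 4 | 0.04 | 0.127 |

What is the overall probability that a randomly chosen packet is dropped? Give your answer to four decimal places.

P(L) = P(L|1)·P(1) + P(L|2)·P(2) + P(L|3)·P(3) + P(L|4)·P(4)
      = 0.1984·0.23 + 0.0184·0.11 + 0.1102·0.62 + 0.127·0.04
      = 0.045632 + 0.002024 + 0.068324 + 0.00508 = 0.12106

P(L) ≈ 0.1211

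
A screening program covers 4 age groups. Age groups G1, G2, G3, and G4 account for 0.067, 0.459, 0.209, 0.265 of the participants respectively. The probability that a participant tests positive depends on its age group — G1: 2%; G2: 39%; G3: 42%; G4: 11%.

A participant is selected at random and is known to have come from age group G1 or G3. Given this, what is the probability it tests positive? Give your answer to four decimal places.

0.3229

Let S = {G1, G3}.
P(S) = 0.067 + 0.209 = 0.276.
P(T ∩ S) = 0.02·0.067 + 0.42·0.209 = 0.00134 + 0.08778 = 0.08912.
P(T | S) = 0.08912 / 0.276 = 0.322899…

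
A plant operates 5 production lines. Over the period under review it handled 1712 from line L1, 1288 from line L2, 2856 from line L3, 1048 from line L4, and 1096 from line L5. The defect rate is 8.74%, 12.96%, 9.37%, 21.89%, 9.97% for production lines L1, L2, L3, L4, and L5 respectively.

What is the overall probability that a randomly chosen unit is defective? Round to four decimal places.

Total: 1712 + 1288 + 2856 + 1048 + 1096 = 8000.
P(L1) = 1712/8000 = 0.214. P(L2) = 1288/8000 = 0.161. P(L3) = 2856/8000 = 0.357. P(L4) = 1048/8000 = 0.131. P(L5) = 1096/8000 = 0.137.
Summing over the partition,
P(D) = P(D|L1)·P(L1) + P(D|L2)·P(L2) + P(D|L3)·P(L3) + P(D|L4)·P(L4) + P(D|L5)·P(L5)
      = 0.0874·0.214 + 0.1296·0.161 + 0.0937·0.357 + 0.2189·0.131 + 0.0997·0.137
      = 0.0187036 + 0.0208656 + 0.0334509 + 0.0286759 + 0.0136589 = 0.1153549

P(D) ≈ 0.1154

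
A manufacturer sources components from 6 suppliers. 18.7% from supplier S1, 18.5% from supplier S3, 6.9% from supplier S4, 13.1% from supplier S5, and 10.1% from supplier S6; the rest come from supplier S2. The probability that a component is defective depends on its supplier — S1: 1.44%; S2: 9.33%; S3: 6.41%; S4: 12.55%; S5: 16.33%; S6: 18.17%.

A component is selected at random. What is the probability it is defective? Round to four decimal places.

P(S2) = 1 − (0.187 + 0.185 + 0.069 + 0.131 + 0.101) = 0.327.
P(D) = P(D|S1)·P(S1) + P(D|S2)·P(S2) + P(D|S3)·P(S3) + P(D|S4)·P(S4) + P(D|S5)·P(S5) + P(D|S6)·P(S6)
      = 0.0144·0.187 + 0.0933·0.327 + 0.0641·0.185 + 0.1255·0.069 + 0.1633·0.131 + 0.1817·0.101
      = 0.0026928 + 0.0305091 + 0.0118585 + 0.0086595 + 0.0213923 + 0.0183517 = 0.0934639

0.0935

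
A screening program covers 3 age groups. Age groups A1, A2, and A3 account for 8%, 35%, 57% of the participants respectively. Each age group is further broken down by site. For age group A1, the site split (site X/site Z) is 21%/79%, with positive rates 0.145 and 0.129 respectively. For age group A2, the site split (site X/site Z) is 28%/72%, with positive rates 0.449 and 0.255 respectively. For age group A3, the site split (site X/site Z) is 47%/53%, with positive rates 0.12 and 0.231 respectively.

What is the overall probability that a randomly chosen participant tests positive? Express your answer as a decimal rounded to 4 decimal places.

P(T|A1) = 0.21·0.145 + 0.79·0.129 = 0.03045 + 0.10191 = 0.13236
P(T|A2) = 0.28·0.449 + 0.72·0.255 = 0.12572 + 0.1836 = 0.30932
P(T|A3) = 0.47·0.12 + 0.53·0.231 = 0.0564 + 0.12243 = 0.17883
By total probability over the outer partition,
P(T) = 0.08·0.13236 + 0.35·0.30932 + 0.57·0.17883
      = 0.0105888 + 0.108262 + 0.1019331 = 0.2207839

0.2208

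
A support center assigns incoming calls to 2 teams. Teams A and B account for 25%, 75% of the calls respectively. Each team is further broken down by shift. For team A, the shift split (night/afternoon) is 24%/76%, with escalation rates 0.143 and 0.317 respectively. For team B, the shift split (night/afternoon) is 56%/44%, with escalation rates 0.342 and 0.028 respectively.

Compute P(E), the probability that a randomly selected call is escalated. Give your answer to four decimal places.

P(E) ≈ 0.2217

P(E|A) = 0.24·0.143 + 0.76·0.317 = 0.03432 + 0.24092 = 0.27524
P(E|B) = 0.56·0.342 + 0.44·0.028 = 0.19152 + 0.01232 = 0.20384
By total probability over the outer partition,
P(E) = 0.25·0.27524 + 0.75·0.20384
      = 0.06881 + 0.15288 = 0.22169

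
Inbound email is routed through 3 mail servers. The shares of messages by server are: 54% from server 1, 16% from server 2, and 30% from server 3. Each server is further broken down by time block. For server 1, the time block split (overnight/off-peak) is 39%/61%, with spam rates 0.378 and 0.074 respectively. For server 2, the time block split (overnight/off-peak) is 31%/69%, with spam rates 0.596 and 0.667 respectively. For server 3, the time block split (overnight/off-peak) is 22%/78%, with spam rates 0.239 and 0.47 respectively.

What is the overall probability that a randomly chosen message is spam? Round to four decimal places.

P(S|1) = 0.39·0.378 + 0.61·0.074 = 0.14742 + 0.04514 = 0.19256
P(S|2) = 0.31·0.596 + 0.69·0.667 = 0.18476 + 0.46023 = 0.64499
P(S|3) = 0.22·0.239 + 0.78·0.47 = 0.05258 + 0.3666 = 0.41918
Then overall,
P(S) = 0.54·0.19256 + 0.16·0.64499 + 0.3·0.41918
      = 0.1039824 + 0.1031984 + 0.125754 = 0.3329348

0.3329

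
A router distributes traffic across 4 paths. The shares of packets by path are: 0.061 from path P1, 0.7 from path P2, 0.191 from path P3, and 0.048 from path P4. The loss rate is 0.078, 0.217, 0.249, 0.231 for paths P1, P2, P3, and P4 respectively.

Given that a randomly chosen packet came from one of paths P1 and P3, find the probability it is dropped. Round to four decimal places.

Let S = {P1, P3}.
P(S) = 0.061 + 0.191 = 0.252.
P(L ∩ S) = 0.078·0.061 + 0.249·0.191 = 0.004758 + 0.047559 = 0.052317.
P(L | S) = 0.052317 / 0.252 = 0.207607…

0.2076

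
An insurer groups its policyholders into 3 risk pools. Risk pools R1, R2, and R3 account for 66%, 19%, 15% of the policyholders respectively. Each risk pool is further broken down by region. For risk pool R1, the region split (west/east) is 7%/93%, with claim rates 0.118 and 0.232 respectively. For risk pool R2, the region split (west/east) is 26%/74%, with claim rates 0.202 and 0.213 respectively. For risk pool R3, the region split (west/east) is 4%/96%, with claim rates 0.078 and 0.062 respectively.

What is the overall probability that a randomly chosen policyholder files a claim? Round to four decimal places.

P(C|R1) = 0.07·0.118 + 0.93·0.232 = 0.00826 + 0.21576 = 0.22402
P(C|R2) = 0.26·0.202 + 0.74·0.213 = 0.05252 + 0.15762 = 0.21014
P(C|R3) = 0.04·0.078 + 0.96·0.062 = 0.00312 + 0.05952 = 0.06264
By total probability over the outer partition,
P(C) = 0.66·0.22402 + 0.19·0.21014 + 0.15·0.06264
      = 0.1478532 + 0.0399266 + 0.009396 = 0.1971758

0.1972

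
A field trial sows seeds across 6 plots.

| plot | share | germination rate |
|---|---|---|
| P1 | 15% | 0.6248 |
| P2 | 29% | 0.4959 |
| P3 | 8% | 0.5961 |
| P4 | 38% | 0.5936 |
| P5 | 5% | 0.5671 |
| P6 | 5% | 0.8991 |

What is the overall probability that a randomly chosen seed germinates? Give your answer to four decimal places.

P(G) ≈ 0.5841

P(G) = P(G|P1)·P(P1) + P(G|P2)·P(P2) + P(G|P3)·P(P3) + P(G|P4)·P(P4) + P(G|P5)·P(P5) + P(G|P6)·P(P6)
      = 0.6248·0.15 + 0.4959·0.29 + 0.5961·0.08 + 0.5936·0.38 + 0.5671·0.05 + 0.8991·0.05
      = 0.09372 + 0.143811 + 0.047688 + 0.225568 + 0.028355 + 0.044955 = 0.584097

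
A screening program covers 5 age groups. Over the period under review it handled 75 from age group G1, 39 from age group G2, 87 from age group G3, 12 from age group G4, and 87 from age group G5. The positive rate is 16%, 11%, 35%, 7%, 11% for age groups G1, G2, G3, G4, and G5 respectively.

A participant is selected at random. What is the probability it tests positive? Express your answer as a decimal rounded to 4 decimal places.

Total: 75 + 39 + 87 + 12 + 87 = 300.
P(G1) = 75/300 = 0.25. P(G2) = 39/300 = 0.13. P(G3) = 87/300 = 0.29. P(G4) = 12/300 = 0.04. P(G5) = 87/300 = 0.29.
P(T) = P(T|G1)·P(G1) + P(T|G2)·P(G2) + P(T|G3)·P(G3) + P(T|G4)·P(G4) + P(T|G5)·P(G5)
      = 0.16·0.25 + 0.11·0.13 + 0.35·0.29 + 0.07·0.04 + 0.11·0.29
      = 0.04 + 0.0143 + 0.1015 + 0.0028 + 0.0319 = 0.1905

P(T) ≈ 0.1905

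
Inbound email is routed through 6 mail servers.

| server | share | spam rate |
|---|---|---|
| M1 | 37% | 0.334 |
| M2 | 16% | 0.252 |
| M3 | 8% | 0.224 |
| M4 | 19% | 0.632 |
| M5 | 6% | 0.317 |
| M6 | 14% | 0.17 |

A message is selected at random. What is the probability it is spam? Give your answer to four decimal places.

P(S) = P(S|M1)·P(M1) + P(S|M2)·P(M2) + P(S|M3)·P(M3) + P(S|M4)·P(M4) + P(S|M5)·P(M5) + P(S|M6)·P(M6)
      = 0.334·0.37 + 0.252·0.16 + 0.224·0.08 + 0.632·0.19 + 0.317·0.06 + 0.17·0.14
      = 0.12358 + 0.04032 + 0.01792 + 0.12008 + 0.01902 + 0.0238 = 0.34472

P(S) ≈ 0.3447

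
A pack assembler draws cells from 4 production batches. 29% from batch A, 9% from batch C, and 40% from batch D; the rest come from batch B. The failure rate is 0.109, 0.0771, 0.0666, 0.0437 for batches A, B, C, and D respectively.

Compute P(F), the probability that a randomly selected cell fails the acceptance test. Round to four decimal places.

P(B) = 1 − (0.29 + 0.09 + 0.4) = 0.22.
Summing over the partition,
P(F) = P(F|A)·P(A) + P(F|B)·P(B) + P(F|C)·P(C) + P(F|D)·P(D)
      = 0.109·0.29 + 0.0771·0.22 + 0.0666·0.09 + 0.0437·0.4
      = 0.03161 + 0.016962 + 0.005994 + 0.01748 = 0.072046

0.0720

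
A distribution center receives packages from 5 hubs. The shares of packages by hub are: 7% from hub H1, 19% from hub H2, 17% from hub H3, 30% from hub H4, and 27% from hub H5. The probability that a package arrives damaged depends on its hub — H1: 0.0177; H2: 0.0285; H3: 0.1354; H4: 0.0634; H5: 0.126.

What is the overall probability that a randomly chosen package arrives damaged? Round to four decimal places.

P(D) ≈ 0.0827

Using total probability over the partition,
P(D) = P(D|H1)·P(H1) + P(D|H2)·P(H2) + P(D|H3)·P(H3) + P(D|H4)·P(H4) + P(D|H5)·P(H5)
      = 0.0177·0.07 + 0.0285·0.19 + 0.1354·0.17 + 0.0634·0.3 + 0.126·0.27
      = 0.001239 + 0.005415 + 0.023018 + 0.01902 + 0.03402 = 0.082712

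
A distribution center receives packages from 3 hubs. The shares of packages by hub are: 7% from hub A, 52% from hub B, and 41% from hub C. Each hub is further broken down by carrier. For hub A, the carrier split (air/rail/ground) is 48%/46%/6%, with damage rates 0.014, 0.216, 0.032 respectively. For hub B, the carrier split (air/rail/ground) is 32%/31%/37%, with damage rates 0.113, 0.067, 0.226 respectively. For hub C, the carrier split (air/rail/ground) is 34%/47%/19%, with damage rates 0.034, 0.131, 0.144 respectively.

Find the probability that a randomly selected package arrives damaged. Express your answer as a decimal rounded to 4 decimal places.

P(D|A) = 0.48·0.014 + 0.46·0.216 + 0.06·0.032 = 0.00672 + 0.09936 + 0.00192 = 0.108
P(D|B) = 0.32·0.113 + 0.31·0.067 + 0.37·0.226 = 0.03616 + 0.02077 + 0.08362 = 0.14055
P(D|C) = 0.34·0.034 + 0.47·0.131 + 0.19·0.144 = 0.01156 + 0.06157 + 0.02736 = 0.10049
Then overall,
P(D) = 0.07·0.108 + 0.52·0.14055 + 0.41·0.10049
      = 0.00756 + 0.073086 + 0.0412009 = 0.1218469

0.1218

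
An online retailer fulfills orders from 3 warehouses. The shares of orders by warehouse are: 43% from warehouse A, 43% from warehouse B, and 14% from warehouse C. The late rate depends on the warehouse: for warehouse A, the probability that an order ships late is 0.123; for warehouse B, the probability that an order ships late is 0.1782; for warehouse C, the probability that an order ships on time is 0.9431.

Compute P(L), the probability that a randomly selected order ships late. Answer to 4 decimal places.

P(L|C) = 1 − 0.9431 = 0.0569.
By the law of total probability,
P(L) = P(L|A)·P(A) + P(L|B)·P(B) + P(L|C)·P(C)
      = 0.123·0.43 + 0.1782·0.43 + 0.0569·0.14
      = 0.05289 + 0.076626 + 0.007966 = 0.137482

P(L) ≈ 0.1375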